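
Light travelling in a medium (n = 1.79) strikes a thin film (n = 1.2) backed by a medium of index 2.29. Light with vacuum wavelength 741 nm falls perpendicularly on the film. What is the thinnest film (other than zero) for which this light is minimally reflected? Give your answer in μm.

0.309 μm

Ray reflecting at the top interface goes from n = 1.79 toward n = 1.2: no phase shift.
Ray reflecting at the bottom interface goes from n = 1.2 toward n = 2.29: a half-wave phase shift.
Net: one phase inversion between the two reflected rays.
For minimum reflection here: 2 n t = m λ.
Minimum nonzero at m = 1: t = λ / (2 n) = 741 / (2 × 1.2) = 309 nm.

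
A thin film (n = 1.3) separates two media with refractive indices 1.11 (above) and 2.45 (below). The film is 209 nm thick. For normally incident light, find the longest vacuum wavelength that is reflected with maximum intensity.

Ray reflecting at the top interface goes from n = 1.11 toward n = 1.3: a half-wave phase shift.
Bottom surface (1.3 → 2.45): reflection off a higher-index medium gives a half-wave phase shift.
The two reflections carry the same phase change, so no net offset.
So the condition for constructive reflection is 2 n t = m λ.
λ = 2 n t / m. The longest wavelength is m = 1: λ = 2 × 1.3 × 209 / 1.00 = 543 nm.

543 nm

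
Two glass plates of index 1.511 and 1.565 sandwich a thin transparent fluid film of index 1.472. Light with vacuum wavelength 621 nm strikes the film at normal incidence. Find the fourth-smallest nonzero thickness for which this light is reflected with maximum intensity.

Ray reflecting at the top interface goes from n = 1.511 toward n = 1.472: no phase shift.
At the lower boundary (n = 1.472 to n = 1.565) the reflected ray undergoes a half-wave phase shift.
Net: one phase inversion between the two reflected rays.
With one net inversion, constructive interference in reflection requires 2 n t = (m + ½) λ.
The fourth-smallest nonzero thickness corresponds to m = 3: t = (m + ½) λ / (2 n) = 3.50 × 621 / (2 × 1.472) = 738 nm.

738 nm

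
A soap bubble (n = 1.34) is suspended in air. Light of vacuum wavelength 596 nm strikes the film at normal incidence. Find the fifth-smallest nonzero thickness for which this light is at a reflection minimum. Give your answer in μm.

1.11 μm

At the upper boundary (n = 1.0 to n = 1.34) the reflected ray undergoes a half-wave phase shift.
Ray reflecting at the bottom interface goes from n = 1.34 toward n = 1.0: no phase shift.
The two reflections differ by half a wavelength.
For dark reflection here: 2 n t = m λ.
The fifth-smallest nonzero thickness corresponds to m = 5: t = m λ / (2 n) = 5.00 × 596 / (2 × 1.34) = 1112 nm.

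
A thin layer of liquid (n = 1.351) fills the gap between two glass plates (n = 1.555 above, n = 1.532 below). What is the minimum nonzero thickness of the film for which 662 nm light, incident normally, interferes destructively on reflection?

245 nm

Top surface (1.555 → 1.351): reflection off a lower-index medium gives no phase shift.
Bottom surface (1.351 → 1.532): reflection off a higher-index medium gives a half-wave phase shift.
Net: one phase inversion between the two reflected rays.
With one net inversion, destructive interference in reflection requires 2 n t = m λ.
Minimum nonzero at m = 1: t = λ / (2 n) = 662 / (2 × 1.351) = 245 nm.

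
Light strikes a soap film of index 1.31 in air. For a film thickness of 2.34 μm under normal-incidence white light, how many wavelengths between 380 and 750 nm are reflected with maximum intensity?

8

Top surface (1.0 → 1.31): reflection off a higher-index medium gives a half-wave phase shift.
At the lower boundary (n = 1.31 to n = 1.0) the reflected ray undergoes no phase shift.
Exactly one π shift → a net half-wave offset.
With one net inversion, constructive interference in reflection requires 2 n t = (m + ½) λ.
λ = 2 n t / (m + ½) = 6131 / (m + ½) nm.
m=7: 817 nm (IR); m=8: 721 nm (visible); m=9: 645 nm (visible); m=10: 584 nm (visible); m=11: 533 nm (visible); m=12: 490 nm (visible); m=13: 454 nm (visible); m=14: 423 nm (visible); m=15: 396 nm (visible); m=16: 372 nm (UV).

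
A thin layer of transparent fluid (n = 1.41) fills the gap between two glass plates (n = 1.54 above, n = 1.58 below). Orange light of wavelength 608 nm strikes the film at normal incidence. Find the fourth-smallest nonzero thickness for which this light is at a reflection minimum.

862 nm

Top surface (1.54 → 1.41): reflection off a lower-index medium gives no phase shift.
Ray reflecting at the bottom interface goes from n = 1.41 toward n = 1.58: a half-wave phase shift.
Exactly one π shift → a net half-wave offset.
With one net inversion, destructive interference in reflection requires 2 n t = m λ.
The fourth-smallest nonzero thickness corresponds to m = 4: t = m λ / (2 n) = 4.00 × 608 / (2 × 1.41) = 862 nm.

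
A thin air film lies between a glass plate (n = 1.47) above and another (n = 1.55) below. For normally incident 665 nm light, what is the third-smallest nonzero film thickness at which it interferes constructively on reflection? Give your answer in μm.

At the upper boundary (n = 1.47 to n = 1.0) the reflected ray undergoes no phase shift.
Ray reflecting at the bottom interface goes from n = 1.0 toward n = 1.55: a half-wave phase shift.
Exactly one π shift → a net half-wave offset.
With one net inversion, constructive interference in reflection requires 2 n t = (m + ½) λ.
The third-smallest nonzero thickness corresponds to m = 2: t = (m + ½) λ / (2 n) = 2.50 × 665 / (2 × 1.0) = 831 nm.

0.831 μm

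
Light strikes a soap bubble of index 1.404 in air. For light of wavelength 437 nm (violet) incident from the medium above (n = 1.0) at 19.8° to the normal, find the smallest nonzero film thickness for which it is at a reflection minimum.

At the upper boundary (n = 1.0 to n = 1.404) the reflected ray undergoes a half-wave phase shift.
At the lower boundary (n = 1.404 to n = 1.0) the reflected ray undergoes no phase shift.
Exactly one π shift → a net half-wave offset.
So the condition for destructive reflection is 2 n t cos θ_r = m λ.
Snell's law: 1.0 sin 19.8° = 1.404 sin θ_r → sin θ_r = 0.241, cos θ_r = 0.970.
Minimum nonzero at m = 1: t = λ / (2 n cos θ_r) = 437 / (2 × 1.404 × 0.970) = 160 nm.

160 nm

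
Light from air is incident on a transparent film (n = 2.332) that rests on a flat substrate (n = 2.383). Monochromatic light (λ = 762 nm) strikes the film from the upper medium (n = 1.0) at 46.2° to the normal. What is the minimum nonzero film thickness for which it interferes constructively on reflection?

172 nm

Top surface (1.0 → 2.332): reflection off a higher-index medium gives a half-wave phase shift.
Bottom surface (2.332 → 2.383): reflection off a higher-index medium gives a half-wave phase shift.
Zero or two π shifts → no net half-wave offset.
With no net inversion, constructive interference in reflection requires 2 n t cos θ_r = m λ.
Snell's law: 1.0 sin 46.2° = 2.332 sin θ_r → sin θ_r = 0.310, cos θ_r = 0.951.
Minimum nonzero at m = 1: t = λ / (2 n cos θ_r) = 762 / (2 × 2.332 × 0.951) = 172 nm.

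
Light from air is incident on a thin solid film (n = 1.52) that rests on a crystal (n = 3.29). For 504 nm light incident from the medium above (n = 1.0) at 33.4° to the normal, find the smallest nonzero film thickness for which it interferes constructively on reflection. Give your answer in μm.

Top surface (1.0 → 1.52): reflection off a higher-index medium gives a half-wave phase shift.
Ray reflecting at the bottom interface goes from n = 1.52 toward n = 3.29: a half-wave phase shift.
Net: no relative phase inversion (both shifts match).
For strong reflection here: 2 n t cos θ_r = m λ.
Snell's law: 1.0 sin 33.4° = 1.52 sin θ_r → sin θ_r = 0.362, cos θ_r = 0.932.
Minimum nonzero at m = 1: t = λ / (2 n cos θ_r) = 504 / (2 × 1.52 × 0.932) = 178 nm.

0.178 μm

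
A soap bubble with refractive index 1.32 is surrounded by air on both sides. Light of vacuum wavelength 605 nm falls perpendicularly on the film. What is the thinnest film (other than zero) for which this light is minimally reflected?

At the upper boundary (n = 1.0 to n = 1.32) the reflected ray undergoes a half-wave phase shift.
Ray reflecting at the bottom interface goes from n = 1.32 toward n = 1.0: no phase shift.
The two reflections differ by half a wavelength.
For weak reflection here: 2 n t = m λ.
Minimum nonzero at m = 1: t = λ / (2 n) = 605 / (2 × 1.32) = 229 nm.

229 nm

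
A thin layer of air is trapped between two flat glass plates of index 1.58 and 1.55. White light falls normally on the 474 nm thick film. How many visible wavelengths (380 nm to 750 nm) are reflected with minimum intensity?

1

Top surface (1.58 → 1.0): reflection off a lower-index medium gives no phase shift.
At the lower boundary (n = 1.0 to n = 1.55) the reflected ray undergoes a half-wave phase shift.
The two reflections differ by half a wavelength.
For weak reflection here: 2 n t = m λ.
λ = 2 n t / m = 948 / m nm.
m=1: 948 nm (IR); m=2: 474 nm (visible); m=3: 316 nm (UV).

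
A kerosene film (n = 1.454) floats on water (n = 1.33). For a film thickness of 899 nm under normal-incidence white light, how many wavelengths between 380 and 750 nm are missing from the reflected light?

At the upper boundary (n = 1.0 to n = 1.454) the reflected ray undergoes a half-wave phase shift.
Bottom surface (1.454 → 1.33): reflection off a lower-index medium gives no phase shift.
The two reflections differ by half a wavelength.
So the condition for destructive reflection is 2 n t = m λ.
λ = 2 n t / m = 2614 / m nm.
m=3: 871 nm (IR); m=4: 654 nm (visible); m=5: 523 nm (visible); m=6: 436 nm (visible); m=7: 373 nm (UV).

3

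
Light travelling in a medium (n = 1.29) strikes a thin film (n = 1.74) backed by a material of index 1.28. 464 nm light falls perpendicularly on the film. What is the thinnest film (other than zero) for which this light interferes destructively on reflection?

At the upper boundary (n = 1.29 to n = 1.74) the reflected ray undergoes a half-wave phase shift.
At the lower boundary (n = 1.74 to n = 1.28) the reflected ray undergoes no phase shift.
The two reflections differ by half a wavelength.
With one net inversion, destructive interference in reflection requires 2 n t = m λ.
Minimum nonzero at m = 1: t = λ / (2 n) = 464 / (2 × 1.74) = 133 nm.

133 nm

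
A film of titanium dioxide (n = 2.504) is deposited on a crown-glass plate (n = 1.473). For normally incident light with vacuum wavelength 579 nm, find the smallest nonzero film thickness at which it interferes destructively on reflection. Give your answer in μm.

Top surface (1.0 → 2.504): reflection off a higher-index medium gives a half-wave phase shift.
At the lower boundary (n = 2.504 to n = 1.473) the reflected ray undergoes no phase shift.
Net: one phase inversion between the two reflected rays.
With one net inversion, destructive interference in reflection requires 2 n t = m λ.
Minimum nonzero at m = 1: t = λ / (2 n) = 579 / (2 × 2.504) = 116 nm.

0.116 μm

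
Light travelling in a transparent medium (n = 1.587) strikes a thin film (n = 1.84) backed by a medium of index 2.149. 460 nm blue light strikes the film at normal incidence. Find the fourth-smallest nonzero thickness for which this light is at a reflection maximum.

Top surface (1.587 → 1.84): reflection off a higher-index medium gives a half-wave phase shift.
Bottom surface (1.84 → 2.149): reflection off a higher-index medium gives a half-wave phase shift.
Net: no relative phase inversion (both shifts match).
For bright reflection here: 2 n t = m λ.
The fourth-smallest nonzero thickness corresponds to m = 4: t = m λ / (2 n) = 4.00 × 460 / (2 × 1.84) = 500 nm.

500 nm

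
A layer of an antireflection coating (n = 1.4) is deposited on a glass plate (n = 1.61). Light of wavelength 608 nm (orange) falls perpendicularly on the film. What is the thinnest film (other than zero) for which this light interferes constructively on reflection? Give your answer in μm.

Top surface (1.0 → 1.4): reflection off a higher-index medium gives a half-wave phase shift.
Bottom surface (1.4 → 1.61): reflection off a higher-index medium gives a half-wave phase shift.
The two reflections carry the same phase change, so no net offset.
So the condition for constructive reflection is 2 n t = m λ.
Minimum nonzero at m = 1: t = λ / (2 n) = 608 / (2 × 1.4) = 217 nm.

0.217 μm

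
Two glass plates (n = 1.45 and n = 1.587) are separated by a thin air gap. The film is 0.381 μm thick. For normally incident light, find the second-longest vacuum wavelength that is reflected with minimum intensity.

At the upper boundary (n = 1.45 to n = 1.0) the reflected ray undergoes no phase shift.
Bottom surface (1.0 → 1.587): reflection off a higher-index medium gives a half-wave phase shift.
The two reflections differ by half a wavelength.
For weak reflection here: 2 n t = m λ.
λ = 2 n t / m. The second-longest wavelength is m = 2: λ = 2 × 1.0 × 381 / 2.00 = 381 nm.

381 nm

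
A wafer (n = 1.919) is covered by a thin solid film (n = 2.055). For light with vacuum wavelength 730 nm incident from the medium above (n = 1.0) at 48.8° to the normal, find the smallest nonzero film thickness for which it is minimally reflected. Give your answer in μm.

Ray reflecting at the top interface goes from n = 1.0 toward n = 2.055: a half-wave phase shift.
At the lower boundary (n = 2.055 to n = 1.919) the reflected ray undergoes no phase shift.
Exactly one π shift → a net half-wave offset.
So the condition for destructive reflection is 2 n t cos θ_r = m λ.
Snell's law: 1.0 sin 48.8° = 2.055 sin θ_r → sin θ_r = 0.366, cos θ_r = 0.931.
Minimum nonzero at m = 1: t = λ / (2 n cos θ_r) = 730 / (2 × 2.055 × 0.931) = 191 nm.

0.191 μm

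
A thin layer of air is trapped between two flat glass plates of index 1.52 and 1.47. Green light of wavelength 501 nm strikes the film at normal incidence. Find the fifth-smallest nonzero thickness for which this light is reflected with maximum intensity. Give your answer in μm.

1.13 μm

At the upper boundary (n = 1.52 to n = 1.0) the reflected ray undergoes no phase shift.
At the lower boundary (n = 1.0 to n = 1.47) the reflected ray undergoes a half-wave phase shift.
The two reflections differ by half a wavelength.
For maximum reflection here: 2 n t = (m + ½) λ.
The fifth-smallest nonzero thickness corresponds to m = 4: t = (m + ½) λ / (2 n) = 4.50 × 501 / (2 × 1.0) = 1127 nm.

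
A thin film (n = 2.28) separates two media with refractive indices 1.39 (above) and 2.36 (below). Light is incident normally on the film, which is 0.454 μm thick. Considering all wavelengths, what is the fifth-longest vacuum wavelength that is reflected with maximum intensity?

Ray reflecting at the top interface goes from n = 1.39 toward n = 2.28: a half-wave phase shift.
Bottom surface (2.28 → 2.36): reflection off a higher-index medium gives a half-wave phase shift.
Zero or two π shifts → no net half-wave offset.
With no net inversion, constructive interference in reflection requires 2 n t = m λ.
λ = 2 n t / m. The fifth-longest wavelength is m = 5: λ = 2 × 2.28 × 454 / 5.00 = 414 nm.

414 nm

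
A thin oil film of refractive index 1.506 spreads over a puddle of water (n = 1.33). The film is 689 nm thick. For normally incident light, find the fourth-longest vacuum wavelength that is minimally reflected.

519 nm

Ray reflecting at the top interface goes from n = 1.0 toward n = 1.506: a half-wave phase shift.
Bottom surface (1.506 → 1.33): reflection off a lower-index medium gives no phase shift.
Exactly one π shift → a net half-wave offset.
With one net inversion, destructive interference in reflection requires 2 n t = m λ.
λ = 2 n t / m. The fourth-longest wavelength is m = 4: λ = 2 × 1.506 × 689 / 4.00 = 519 nm.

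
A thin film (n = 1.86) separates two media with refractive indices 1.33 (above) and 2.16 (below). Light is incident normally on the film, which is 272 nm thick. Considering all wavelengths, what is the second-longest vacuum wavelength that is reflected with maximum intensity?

506 nm

At the upper boundary (n = 1.33 to n = 1.86) the reflected ray undergoes a half-wave phase shift.
At the lower boundary (n = 1.86 to n = 2.16) the reflected ray undergoes a half-wave phase shift.
Net: no relative phase inversion (both shifts match).
With no net inversion, constructive interference in reflection requires 2 n t = m λ.
λ = 2 n t / m. The second-longest wavelength is m = 2: λ = 2 × 1.86 × 272 / 2.00 = 506 nm.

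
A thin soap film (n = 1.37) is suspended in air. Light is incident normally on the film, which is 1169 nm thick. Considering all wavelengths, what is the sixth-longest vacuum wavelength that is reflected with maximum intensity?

582 nm

Top surface (1.0 → 1.37): reflection off a higher-index medium gives a half-wave phase shift.
Ray reflecting at the bottom interface goes from n = 1.37 toward n = 1.0: no phase shift.
Net: one phase inversion between the two reflected rays.
For maximum reflection here: 2 n t = (m + ½) λ.
λ = 2 n t / (m + ½). The sixth-longest wavelength is m = 5: λ = 2 × 1.37 × 1169 / 5.50 = 582 nm.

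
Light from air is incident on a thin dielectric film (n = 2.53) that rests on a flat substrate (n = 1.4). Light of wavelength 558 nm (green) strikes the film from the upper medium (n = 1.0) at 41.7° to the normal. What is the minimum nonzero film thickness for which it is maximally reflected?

Ray reflecting at the top interface goes from n = 1.0 toward n = 2.53: a half-wave phase shift.
Ray reflecting at the bottom interface goes from n = 2.53 toward n = 1.4: no phase shift.
Net: one phase inversion between the two reflected rays.
For maximum reflection here: 2 n t cos θ_r = (m + ½) λ.
Snell's law: 1.0 sin 41.7° = 2.53 sin θ_r → sin θ_r = 0.263, cos θ_r = 0.965.
Minimum at m = 0: t = λ / (4 n cos θ_r) = 558 / (4 × 2.53 × 0.965) = 57.1 nm.

57.1 nm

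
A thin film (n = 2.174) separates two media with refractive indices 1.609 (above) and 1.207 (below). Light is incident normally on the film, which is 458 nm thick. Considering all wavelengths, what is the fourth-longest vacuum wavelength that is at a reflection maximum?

Ray reflecting at the top interface goes from n = 1.609 toward n = 2.174: a half-wave phase shift.
At the lower boundary (n = 2.174 to n = 1.207) the reflected ray undergoes no phase shift.
Exactly one π shift → a net half-wave offset.
So the condition for constructive reflection is 2 n t = (m + ½) λ.
λ = 2 n t / (m + ½). The fourth-longest wavelength is m = 3: λ = 2 × 2.174 × 458 / 3.50 = 569 nm.

569 nm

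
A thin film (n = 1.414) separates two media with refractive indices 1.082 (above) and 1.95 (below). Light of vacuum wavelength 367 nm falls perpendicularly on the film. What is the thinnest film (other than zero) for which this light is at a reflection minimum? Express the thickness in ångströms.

649 Å

Top surface (1.082 → 1.414): reflection off a higher-index medium gives a half-wave phase shift.
Bottom surface (1.414 → 1.95): reflection off a higher-index medium gives a half-wave phase shift.
Net: no relative phase inversion (both shifts match).
For minimum reflection here: 2 n t = (m + ½) λ.
Minimum at m = 0: t = λ / (4 n) = 367 / (4 × 1.414) = 64.9 nm.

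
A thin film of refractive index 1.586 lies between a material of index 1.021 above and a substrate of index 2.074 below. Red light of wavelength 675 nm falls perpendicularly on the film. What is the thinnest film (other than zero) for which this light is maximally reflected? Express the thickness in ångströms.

2128 Å

At the upper boundary (n = 1.021 to n = 1.586) the reflected ray undergoes a half-wave phase shift.
Bottom surface (1.586 → 2.074): reflection off a higher-index medium gives a half-wave phase shift.
The two reflections carry the same phase change, so no net offset.
For strong reflection here: 2 n t = m λ.
Minimum nonzero at m = 1: t = λ / (2 n) = 675 / (2 × 1.586) = 213 nm.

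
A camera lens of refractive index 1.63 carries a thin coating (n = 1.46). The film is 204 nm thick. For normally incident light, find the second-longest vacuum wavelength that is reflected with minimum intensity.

397 nm

Top surface (1.0 → 1.46): reflection off a higher-index medium gives a half-wave phase shift.
Ray reflecting at the bottom interface goes from n = 1.46 toward n = 1.63: a half-wave phase shift.
The two reflections carry the same phase change, so no net offset.
So the condition for destructive reflection is 2 n t = (m + ½) λ.
λ = 2 n t / (m + ½). The second-longest wavelength is m = 1: λ = 2 × 1.46 × 204 / 1.50 = 397 nm.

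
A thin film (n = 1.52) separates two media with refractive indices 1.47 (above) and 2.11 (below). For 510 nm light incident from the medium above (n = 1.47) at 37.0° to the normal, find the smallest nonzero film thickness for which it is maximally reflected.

At the upper boundary (n = 1.47 to n = 1.52) the reflected ray undergoes a half-wave phase shift.
Bottom surface (1.52 → 2.11): reflection off a higher-index medium gives a half-wave phase shift.
Net: no relative phase inversion (both shifts match).
For strong reflection here: 2 n t cos θ_r = m λ.
Snell's law: 1.47 sin 37.0° = 1.52 sin θ_r → sin θ_r = 0.582, cos θ_r = 0.813.
Minimum nonzero at m = 1: t = λ / (2 n cos θ_r) = 510 / (2 × 1.52 × 0.813) = 206 nm.

206 nm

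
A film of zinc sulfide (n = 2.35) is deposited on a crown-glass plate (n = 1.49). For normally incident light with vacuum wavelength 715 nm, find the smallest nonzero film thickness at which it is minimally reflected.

Top surface (1.0 → 2.35): reflection off a higher-index medium gives a half-wave phase shift.
At the lower boundary (n = 2.35 to n = 1.49) the reflected ray undergoes no phase shift.
Exactly one π shift → a net half-wave offset.
So the condition for destructive reflection is 2 n t = m λ.
Minimum nonzero at m = 1: t = λ / (2 n) = 715 / (2 × 2.35) = 152 nm.

152 nm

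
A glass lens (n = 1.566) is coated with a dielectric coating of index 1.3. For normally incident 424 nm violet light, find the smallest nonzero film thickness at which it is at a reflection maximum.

At the upper boundary (n = 1.0 to n = 1.3) the reflected ray undergoes a half-wave phase shift.
Ray reflecting at the bottom interface goes from n = 1.3 toward n = 1.566: a half-wave phase shift.
The two reflections carry the same phase change, so no net offset.
For strong reflection here: 2 n t = m λ.
Minimum nonzero at m = 1: t = λ / (2 n) = 424 / (2 × 1.3) = 163 nm.

163 nm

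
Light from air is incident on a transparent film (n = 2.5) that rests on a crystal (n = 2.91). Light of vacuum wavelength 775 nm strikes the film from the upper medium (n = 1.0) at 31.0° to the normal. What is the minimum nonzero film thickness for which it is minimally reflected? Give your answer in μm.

0.0792 μm

At the upper boundary (n = 1.0 to n = 2.5) the reflected ray undergoes a half-wave phase shift.
Ray reflecting at the bottom interface goes from n = 2.5 toward n = 2.91: a half-wave phase shift.
Zero or two π shifts → no net half-wave offset.
With no net inversion, destructive interference in reflection requires 2 n t cos θ_r = (m + ½) λ.
Snell's law: 1.0 sin 31.0° = 2.5 sin θ_r → sin θ_r = 0.206, cos θ_r = 0.979.
Minimum at m = 0: t = λ / (4 n cos θ_r) = 775 / (4 × 2.5 × 0.979) = 79.2 nm.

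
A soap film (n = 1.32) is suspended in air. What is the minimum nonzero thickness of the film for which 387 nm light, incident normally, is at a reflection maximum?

73.3 nm

Ray reflecting at the top interface goes from n = 1.0 toward n = 1.32: a half-wave phase shift.
Bottom surface (1.32 → 1.0): reflection off a lower-index medium gives no phase shift.
Net: one phase inversion between the two reflected rays.
So the condition for constructive reflection is 2 n t = (m + ½) λ.
Minimum at m = 0: t = λ / (4 n) = 387 / (4 × 1.32) = 73.3 nm.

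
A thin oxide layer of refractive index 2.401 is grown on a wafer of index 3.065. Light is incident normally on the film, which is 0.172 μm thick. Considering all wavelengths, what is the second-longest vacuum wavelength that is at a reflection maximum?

At the upper boundary (n = 1.0 to n = 2.401) the reflected ray undergoes a half-wave phase shift.
Ray reflecting at the bottom interface goes from n = 2.401 toward n = 3.065: a half-wave phase shift.
The two reflections carry the same phase change, so no net offset.
With no net inversion, constructive interference in reflection requires 2 n t = m λ.
λ = 2 n t / m. The second-longest wavelength is m = 2: λ = 2 × 2.401 × 172 / 2.00 = 413 nm.

413 nm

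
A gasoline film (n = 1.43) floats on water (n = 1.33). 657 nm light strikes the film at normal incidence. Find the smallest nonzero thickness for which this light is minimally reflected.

230 nm

Ray reflecting at the top interface goes from n = 1.0 toward n = 1.43: a half-wave phase shift.
Ray reflecting at the bottom interface goes from n = 1.43 toward n = 1.33: no phase shift.
The two reflections differ by half a wavelength.
With one net inversion, destructive interference in reflection requires 2 n t = m λ.
The smallest nonzero thickness corresponds to m = 1: t = m λ / (2 n) = 1.00 × 657 / (2 × 1.43) = 230 nm.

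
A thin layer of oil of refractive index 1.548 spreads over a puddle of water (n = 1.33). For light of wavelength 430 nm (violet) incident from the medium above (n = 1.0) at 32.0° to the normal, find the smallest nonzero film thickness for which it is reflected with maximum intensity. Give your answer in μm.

Top surface (1.0 → 1.548): reflection off a higher-index medium gives a half-wave phase shift.
At the lower boundary (n = 1.548 to n = 1.33) the reflected ray undergoes no phase shift.
The two reflections differ by half a wavelength.
So the condition for constructive reflection is 2 n t cos θ_r = (m + ½) λ.
Snell's law: 1.0 sin 32.0° = 1.548 sin θ_r → sin θ_r = 0.342, cos θ_r = 0.940.
Minimum at m = 0: t = λ / (4 n cos θ_r) = 430 / (4 × 1.548 × 0.940) = 73.9 nm.

0.0739 μm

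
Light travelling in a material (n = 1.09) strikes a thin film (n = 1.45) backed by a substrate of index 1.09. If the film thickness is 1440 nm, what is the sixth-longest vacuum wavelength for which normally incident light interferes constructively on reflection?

Ray reflecting at the top interface goes from n = 1.09 toward n = 1.45: a half-wave phase shift.
Bottom surface (1.45 → 1.09): reflection off a lower-index medium gives no phase shift.
Net: one phase inversion between the two reflected rays.
So the condition for constructive reflection is 2 n t = (m + ½) λ.
λ = 2 n t / (m + ½). The sixth-longest wavelength is m = 5: λ = 2 × 1.45 × 1440 / 5.50 = 759 nm.

759 nm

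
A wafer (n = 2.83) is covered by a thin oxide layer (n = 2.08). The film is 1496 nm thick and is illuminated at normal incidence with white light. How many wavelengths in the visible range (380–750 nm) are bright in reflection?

8

At the upper boundary (n = 1.0 to n = 2.08) the reflected ray undergoes a half-wave phase shift.
Bottom surface (2.08 → 2.83): reflection off a higher-index medium gives a half-wave phase shift.
The two reflections carry the same phase change, so no net offset.
With no net inversion, constructive interference in reflection requires 2 n t = m λ.
λ = 2 n t / m = 6223 / m nm.
m=8: 778 nm (IR); m=9: 691 nm (visible); m=10: 622 nm (visible); m=11: 566 nm (visible); m=12: 519 nm (visible); m=13: 479 nm (visible); m=14: 445 nm (visible); m=15: 415 nm (visible); m=16: 389 nm (visible); m=17: 366 nm (UV).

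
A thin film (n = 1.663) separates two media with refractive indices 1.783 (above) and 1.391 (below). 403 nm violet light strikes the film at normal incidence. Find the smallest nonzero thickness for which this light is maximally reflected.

Top surface (1.783 → 1.663): reflection off a lower-index medium gives no phase shift.
At the lower boundary (n = 1.663 to n = 1.391) the reflected ray undergoes no phase shift.
The two reflections carry the same phase change, so no net offset.
So the condition for constructive reflection is 2 n t = m λ.
The smallest nonzero thickness corresponds to m = 1: t = m λ / (2 n) = 1.00 × 403 / (2 × 1.663) = 121 nm.

121 nm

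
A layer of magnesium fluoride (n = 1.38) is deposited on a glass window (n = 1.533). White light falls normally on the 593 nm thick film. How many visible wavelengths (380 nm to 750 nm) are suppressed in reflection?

Ray reflecting at the top interface goes from n = 1.0 toward n = 1.38: a half-wave phase shift.
Bottom surface (1.38 → 1.533): reflection off a higher-index medium gives a half-wave phase shift.
Net: no relative phase inversion (both shifts match).
So the condition for destructive reflection is 2 n t = (m + ½) λ.
λ = 2 n t / (m + ½) = 1637 / (m + ½) nm.
m=1: 1091 nm (IR); m=2: 655 nm (visible); m=3: 468 nm (visible); m=4: 364 nm (UV).

2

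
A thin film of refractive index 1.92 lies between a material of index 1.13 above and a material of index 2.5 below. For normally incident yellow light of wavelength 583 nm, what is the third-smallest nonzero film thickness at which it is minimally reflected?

380 nm

Top surface (1.13 → 1.92): reflection off a higher-index medium gives a half-wave phase shift.
Ray reflecting at the bottom interface goes from n = 1.92 toward n = 2.5: a half-wave phase shift.
Zero or two π shifts → no net half-wave offset.
So the condition for destructive reflection is 2 n t = (m + ½) λ.
The third-smallest nonzero thickness corresponds to m = 2: t = (m + ½) λ / (2 n) = 2.50 × 583 / (2 × 1.92) = 380 nm.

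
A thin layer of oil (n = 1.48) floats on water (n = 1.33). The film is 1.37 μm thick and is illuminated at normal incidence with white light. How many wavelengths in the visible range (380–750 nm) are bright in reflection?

Top surface (1.0 → 1.48): reflection off a higher-index medium gives a half-wave phase shift.
Bottom surface (1.48 → 1.33): reflection off a lower-index medium gives no phase shift.
The two reflections differ by half a wavelength.
For maximum reflection here: 2 n t = (m + ½) λ.
λ = 2 n t / (m + ½) = 4055 / (m + ½) nm.
m=4: 901 nm (IR); m=5: 737 nm (visible); m=6: 624 nm (visible); m=7: 541 nm (visible); m=8: 477 nm (visible); m=9: 427 nm (visible); m=10: 386 nm (visible); m=11: 353 nm (UV).

6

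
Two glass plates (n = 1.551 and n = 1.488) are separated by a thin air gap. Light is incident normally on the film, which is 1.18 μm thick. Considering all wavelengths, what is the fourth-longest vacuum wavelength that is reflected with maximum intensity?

Top surface (1.551 → 1.0): reflection off a lower-index medium gives no phase shift.
Ray reflecting at the bottom interface goes from n = 1.0 toward n = 1.488: a half-wave phase shift.
The two reflections differ by half a wavelength.
So the condition for constructive reflection is 2 n t = (m + ½) λ.
λ = 2 n t / (m + ½). The fourth-longest wavelength is m = 3: λ = 2 × 1.0 × 1180 / 3.50 = 674 nm.

674 nm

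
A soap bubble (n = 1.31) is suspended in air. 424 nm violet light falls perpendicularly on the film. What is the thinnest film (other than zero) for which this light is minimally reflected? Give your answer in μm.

0.162 μm

Ray reflecting at the top interface goes from n = 1.0 toward n = 1.31: a half-wave phase shift.
At the lower boundary (n = 1.31 to n = 1.0) the reflected ray undergoes no phase shift.
Net: one phase inversion between the two reflected rays.
So the condition for destructive reflection is 2 n t = m λ.
Minimum nonzero at m = 1: t = λ / (2 n) = 424 / (2 × 1.31) = 162 nm.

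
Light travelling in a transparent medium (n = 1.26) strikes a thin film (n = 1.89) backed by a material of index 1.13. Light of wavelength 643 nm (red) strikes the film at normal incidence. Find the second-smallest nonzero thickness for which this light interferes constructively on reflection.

Ray reflecting at the top interface goes from n = 1.26 toward n = 1.89: a half-wave phase shift.
Bottom surface (1.89 → 1.13): reflection off a lower-index medium gives no phase shift.
Net: one phase inversion between the two reflected rays.
For maximum reflection here: 2 n t = (m + ½) λ.
The second-smallest nonzero thickness corresponds to m = 1: t = (m + ½) λ / (2 n) = 1.50 × 643 / (2 × 1.89) = 255 nm.

255 nm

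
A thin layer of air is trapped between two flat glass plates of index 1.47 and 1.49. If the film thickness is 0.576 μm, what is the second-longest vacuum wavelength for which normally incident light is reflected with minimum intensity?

Top surface (1.47 → 1.0): reflection off a lower-index medium gives no phase shift.
At the lower boundary (n = 1.0 to n = 1.49) the reflected ray undergoes a half-wave phase shift.
The two reflections differ by half a wavelength.
With one net inversion, destructive interference in reflection requires 2 n t = m λ.
λ = 2 n t / m. The second-longest wavelength is m = 2: λ = 2 × 1.0 × 576 / 2.00 = 576 nm.

576 nm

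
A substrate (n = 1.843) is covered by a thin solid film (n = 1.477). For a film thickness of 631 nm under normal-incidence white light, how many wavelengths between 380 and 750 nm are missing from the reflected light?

At the upper boundary (n = 1.0 to n = 1.477) the reflected ray undergoes a half-wave phase shift.
Ray reflecting at the bottom interface goes from n = 1.477 toward n = 1.843: a half-wave phase shift.
Net: no relative phase inversion (both shifts match).
With no net inversion, destructive interference in reflection requires 2 n t = (m + ½) λ.
λ = 2 n t / (m + ½) = 1864 / (m + ½) nm.
m=1: 1243 nm (IR); m=2: 746 nm (visible); m=3: 533 nm (visible); m=4: 414 nm (visible); m=5: 339 nm (UV).

3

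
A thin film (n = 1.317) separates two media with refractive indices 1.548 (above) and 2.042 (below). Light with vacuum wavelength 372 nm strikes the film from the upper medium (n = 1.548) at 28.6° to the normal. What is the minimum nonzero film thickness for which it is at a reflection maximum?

At the upper boundary (n = 1.548 to n = 1.317) the reflected ray undergoes no phase shift.
At the lower boundary (n = 1.317 to n = 2.042) the reflected ray undergoes a half-wave phase shift.
Exactly one π shift → a net half-wave offset.
So the condition for constructive reflection is 2 n t cos θ_r = (m + ½) λ.
Snell's law: 1.548 sin 28.6° = 1.317 sin θ_r → sin θ_r = 0.563, cos θ_r = 0.827.
Minimum at m = 0: t = λ / (4 n cos θ_r) = 372 / (4 × 1.317 × 0.827) = 85.4 nm.

85.4 nm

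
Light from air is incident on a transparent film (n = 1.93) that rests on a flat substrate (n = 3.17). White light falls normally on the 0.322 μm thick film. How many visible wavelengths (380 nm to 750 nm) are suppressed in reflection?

At the upper boundary (n = 1.0 to n = 1.93) the reflected ray undergoes a half-wave phase shift.
Ray reflecting at the bottom interface goes from n = 1.93 toward n = 3.17: a half-wave phase shift.
Zero or two π shifts → no net half-wave offset.
With no net inversion, destructive interference in reflection requires 2 n t = (m + ½) λ.
λ = 2 n t / (m + ½) = 1243 / (m + ½) nm.
m=1: 829 nm (IR); m=2: 497 nm (visible); m=3: 355 nm (UV).

1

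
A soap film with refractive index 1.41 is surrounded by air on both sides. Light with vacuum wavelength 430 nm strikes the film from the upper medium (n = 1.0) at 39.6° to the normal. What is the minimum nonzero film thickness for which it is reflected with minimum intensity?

171 nm

Ray reflecting at the top interface goes from n = 1.0 toward n = 1.41: a half-wave phase shift.
Ray reflecting at the bottom interface goes from n = 1.41 toward n = 1.0: no phase shift.
Exactly one π shift → a net half-wave offset.
So the condition for destructive reflection is 2 n t cos θ_r = m λ.
Snell's law: 1.0 sin 39.6° = 1.41 sin θ_r → sin θ_r = 0.452, cos θ_r = 0.892.
Minimum nonzero at m = 1: t = λ / (2 n cos θ_r) = 430 / (2 × 1.41 × 0.892) = 171 nm.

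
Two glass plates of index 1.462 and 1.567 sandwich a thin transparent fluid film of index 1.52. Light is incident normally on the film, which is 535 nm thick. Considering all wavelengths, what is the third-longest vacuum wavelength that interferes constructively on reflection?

At the upper boundary (n = 1.462 to n = 1.52) the reflected ray undergoes a half-wave phase shift.
Bottom surface (1.52 → 1.567): reflection off a higher-index medium gives a half-wave phase shift.
Zero or two π shifts → no net half-wave offset.
With no net inversion, constructive interference in reflection requires 2 n t = m λ.
λ = 2 n t / m. The third-longest wavelength is m = 3: λ = 2 × 1.52 × 535 / 3.00 = 542 nm.

542 nm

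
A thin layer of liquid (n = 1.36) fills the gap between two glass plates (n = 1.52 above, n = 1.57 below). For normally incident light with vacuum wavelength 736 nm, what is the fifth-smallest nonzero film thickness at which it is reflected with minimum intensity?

1353 nm

Top surface (1.52 → 1.36): reflection off a lower-index medium gives no phase shift.
At the lower boundary (n = 1.36 to n = 1.57) the reflected ray undergoes a half-wave phase shift.
Net: one phase inversion between the two reflected rays.
So the condition for destructive reflection is 2 n t = m λ.
The fifth-smallest nonzero thickness corresponds to m = 5: t = m λ / (2 n) = 5.00 × 736 / (2 × 1.36) = 1353 nm.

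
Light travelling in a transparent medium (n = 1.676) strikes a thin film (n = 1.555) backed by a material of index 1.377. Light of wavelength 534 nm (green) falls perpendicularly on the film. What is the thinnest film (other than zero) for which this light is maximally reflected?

Ray reflecting at the top interface goes from n = 1.676 toward n = 1.555: no phase shift.
Ray reflecting at the bottom interface goes from n = 1.555 toward n = 1.377: no phase shift.
Zero or two π shifts → no net half-wave offset.
With no net inversion, constructive interference in reflection requires 2 n t = m λ.
Minimum nonzero at m = 1: t = λ / (2 n) = 534 / (2 × 1.555) = 172 nm.

172 nm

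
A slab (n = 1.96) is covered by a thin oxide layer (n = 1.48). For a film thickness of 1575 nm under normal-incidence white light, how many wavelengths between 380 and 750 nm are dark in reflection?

6

At the upper boundary (n = 1.0 to n = 1.48) the reflected ray undergoes a half-wave phase shift.
Bottom surface (1.48 → 1.96): reflection off a higher-index medium gives a half-wave phase shift.
Net: no relative phase inversion (both shifts match).
For minimum reflection here: 2 n t = (m + ½) λ.
λ = 2 n t / (m + ½) = 4662 / (m + ½) nm.
m=5: 848 nm (IR); m=6: 717 nm (visible); m=7: 622 nm (visible); m=8: 548 nm (visible); m=9: 491 nm (visible); m=10: 444 nm (visible); m=11: 405 nm (visible); m=12: 373 nm (UV).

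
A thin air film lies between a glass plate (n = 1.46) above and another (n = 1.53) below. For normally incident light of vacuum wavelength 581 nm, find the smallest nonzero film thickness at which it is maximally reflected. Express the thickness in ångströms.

1453 Å

At the upper boundary (n = 1.46 to n = 1.0) the reflected ray undergoes no phase shift.
Ray reflecting at the bottom interface goes from n = 1.0 toward n = 1.53: a half-wave phase shift.
The two reflections differ by half a wavelength.
With one net inversion, constructive interference in reflection requires 2 n t = (m + ½) λ.
Minimum at m = 0: t = λ / (4 n) = 581 / (4 × 1.0) = 145 nm.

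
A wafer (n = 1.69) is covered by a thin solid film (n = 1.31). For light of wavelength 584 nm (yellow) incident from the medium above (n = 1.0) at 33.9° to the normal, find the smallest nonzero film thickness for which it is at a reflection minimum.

Top surface (1.0 → 1.31): reflection off a higher-index medium gives a half-wave phase shift.
At the lower boundary (n = 1.31 to n = 1.69) the reflected ray undergoes a half-wave phase shift.
Net: no relative phase inversion (both shifts match).
For minimum reflection here: 2 n t cos θ_r = (m + ½) λ.
Snell's law: 1.0 sin 33.9° = 1.31 sin θ_r → sin θ_r = 0.426, cos θ_r = 0.905.
Minimum at m = 0: t = λ / (4 n cos θ_r) = 584 / (4 × 1.31 × 0.905) = 123 nm.

123 nm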